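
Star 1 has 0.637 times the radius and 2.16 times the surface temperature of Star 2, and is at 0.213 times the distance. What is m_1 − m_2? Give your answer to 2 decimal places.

L_1/L_2 = (0.637)²(2.16)⁴ = 8.833.
F_1/F_2 = (L_1/L_2)/(d_1/d_2)² = 8.833/0.04537 = 194.7.
m_1 − m_2 = −2.5 log₁₀(194.7) = -5.72.

-5.72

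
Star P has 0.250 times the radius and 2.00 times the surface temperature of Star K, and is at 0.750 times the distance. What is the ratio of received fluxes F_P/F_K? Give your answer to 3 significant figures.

1.78

L_P/L_K = (R_P/R_K)²(T_P/T_K)⁴ = (0.250)² × (2.00)⁴ = 1.000.
F_P/F_K = (L_P/L_K)/(d_P/d_K)² = 1.000 / (0.750)² = 1.778.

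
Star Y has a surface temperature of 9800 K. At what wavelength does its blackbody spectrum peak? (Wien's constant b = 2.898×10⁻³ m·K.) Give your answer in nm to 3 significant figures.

296 nm

λ_max = b/T = 2.898×10⁻³ / 9800 = 2.96×10^-7 m = 295.7 nm.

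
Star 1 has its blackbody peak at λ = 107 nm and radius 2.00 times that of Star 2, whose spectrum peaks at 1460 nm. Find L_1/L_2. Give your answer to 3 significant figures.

1.39×10^5

Wien's law gives T ∝ 1/λ_max, so T_1/T_2 = λ_2/λ_1 = 1460/107 = 13.64.
Then L ∝ R²T⁴ gives L_1/L_2 = (2.00)² × (13.64)⁴ = 4.000 × 3.466×10^4 = 1.387×10^5.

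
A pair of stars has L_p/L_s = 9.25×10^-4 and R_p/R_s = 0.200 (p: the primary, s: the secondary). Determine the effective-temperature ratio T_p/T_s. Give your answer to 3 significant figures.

0.390

L ∝ R²T⁴ gives T ∝ (L/R²)^(1/4), so
T_p/T_s = (9.25×10^-4 / 0.200²)^(1/4) = (0.02312)^(1/4) = 0.3900.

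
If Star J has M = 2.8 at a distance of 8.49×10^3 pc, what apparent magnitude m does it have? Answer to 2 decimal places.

m = M + 5 log₁₀(d/10 pc) = 2.8 + 5 log₁₀(8.49×10^3/10)
  = 2.8 + 5 × 2.929 = 2.8 + 14.64 = 17.44.

17.44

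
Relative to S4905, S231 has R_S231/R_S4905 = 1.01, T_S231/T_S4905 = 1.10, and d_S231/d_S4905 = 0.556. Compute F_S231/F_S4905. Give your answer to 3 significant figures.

4.83

L_S231/L_S4905 = (R_S231/R_S4905)²(T_S231/T_S4905)⁴ = (1.01)² × (1.10)⁴ = 1.494.
F_S231/F_S4905 = (L_S231/L_S4905)/(d_S231/d_S4905)² = 1.494 / (0.556)² = 4.831.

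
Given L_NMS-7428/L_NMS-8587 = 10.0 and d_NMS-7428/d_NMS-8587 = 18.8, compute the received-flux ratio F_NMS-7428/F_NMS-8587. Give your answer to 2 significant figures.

0.028

F = L/(4πd²), so F_NMS-7428/F_NMS-8587 = (L_NMS-7428/L_NMS-8587) / (d_NMS-7428/d_NMS-8587)²
= 10.0 / (18.8)² = 10.0 / 353.4 = 0.02829.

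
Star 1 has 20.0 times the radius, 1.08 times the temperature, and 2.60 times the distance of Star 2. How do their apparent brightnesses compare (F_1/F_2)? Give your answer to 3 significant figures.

80.5

L_1/L_2 = (R_1/R_2)²(T_1/T_2)⁴ = (20.0)² × (1.08)⁴ = 544.2.
F_1/F_2 = (L_1/L_2)/(d_1/d_2)² = 544.2 / (2.60)² = 80.50.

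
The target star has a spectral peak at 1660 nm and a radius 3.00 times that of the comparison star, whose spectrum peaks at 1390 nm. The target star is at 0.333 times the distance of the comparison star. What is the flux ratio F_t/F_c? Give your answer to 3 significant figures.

Wien's law: T_t/T_c = λ_c/λ_t = 1390/1660 = 0.8373.
L_t/L_c = (R_t/R_c)²(T_t/T_c)⁴ = (3.00)²(0.8373)⁴ = 4.425.
F_t/F_c = (L_t/L_c)/(d_t/d_c)² = 4.425/(0.333)² = 39.90.

39.9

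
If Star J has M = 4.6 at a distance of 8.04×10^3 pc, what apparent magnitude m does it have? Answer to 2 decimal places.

m = M + 5 log₁₀(d/10 pc) = 4.6 + 5 log₁₀(8.04×10^3/10)
  = 4.6 + 5 × 2.905 = 4.6 + 14.53 = 19.13.

19.13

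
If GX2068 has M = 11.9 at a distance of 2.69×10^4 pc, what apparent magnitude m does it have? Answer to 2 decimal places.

29.05

m = M + 5 log₁₀(d/10 pc) = 11.9 + 5 log₁₀(2.69×10^4/10)
  = 11.9 + 5 × 3.430 = 11.9 + 17.15 = 29.05.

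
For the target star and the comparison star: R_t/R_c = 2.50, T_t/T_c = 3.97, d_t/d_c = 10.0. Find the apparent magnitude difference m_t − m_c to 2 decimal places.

L_t/L_c = (2.50)²(3.97)⁴ = 1553.
F_t/F_c = (L_t/L_c)/(d_t/d_c)² = 1553/100.0 = 15.53.
m_t − m_c = −2.5 log₁₀(15.53) = -2.98.

-2.98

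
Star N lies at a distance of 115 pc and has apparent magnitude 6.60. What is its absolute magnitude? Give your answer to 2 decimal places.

1.30

M = m − 5 log₁₀(d/10 pc) = 6.60 − 5 log₁₀(115/10)
  = 6.60 − 5 × 1.061 = 6.60 − 5.30 = 1.30.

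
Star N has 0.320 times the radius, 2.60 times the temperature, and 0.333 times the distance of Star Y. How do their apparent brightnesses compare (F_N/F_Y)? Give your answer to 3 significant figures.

42.2

L_N/L_Y = (R_N/R_Y)²(T_N/T_Y)⁴ = (0.320)² × (2.60)⁴ = 4.679.
F_N/F_Y = (L_N/L_Y)/(d_N/d_Y)² = 4.679 / (0.333)² = 42.20.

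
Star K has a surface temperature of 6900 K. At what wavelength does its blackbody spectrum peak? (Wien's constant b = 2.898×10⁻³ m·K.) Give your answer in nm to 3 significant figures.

λ_max = b/T = 2.898×10⁻³ / 6900 = 4.20×10^-7 m = 420.0 nm.

420 nm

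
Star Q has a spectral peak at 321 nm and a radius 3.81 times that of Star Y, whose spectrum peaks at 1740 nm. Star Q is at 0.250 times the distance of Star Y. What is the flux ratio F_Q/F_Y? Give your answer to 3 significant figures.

Wien's law: T_Q/T_Y = λ_Y/λ_Q = 1740/321 = 5.421.
L_Q/L_Y = (R_Q/R_Y)²(T_Q/T_Y)⁴ = (3.81)²(5.421)⁴ = 1.253×10^4.
F_Q/F_Y = (L_Q/L_Y)/(d_Q/d_Y)² = 1.253×10^4/(0.250)² = 2.005×10^5.

2.01×10^5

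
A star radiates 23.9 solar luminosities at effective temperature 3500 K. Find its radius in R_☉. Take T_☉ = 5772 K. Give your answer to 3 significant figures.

13.3 R_☉

R/R_☉ = √(L/L_☉) / (T/T_☉)² = √(23.9) / (0.6064)²
       = 4.889 / 0.3677 = 13.30.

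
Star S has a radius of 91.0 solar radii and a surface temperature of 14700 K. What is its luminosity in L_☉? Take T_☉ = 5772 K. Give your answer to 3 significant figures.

3.48×10^5 L_☉

L/L_☉ = (R/R_☉)² (T/T_☉)⁴ = (91.0)² × (14700/5772)⁴
       = 8281 × (2.547)⁴ = 8281 × 42.07 = 3.484×10^5.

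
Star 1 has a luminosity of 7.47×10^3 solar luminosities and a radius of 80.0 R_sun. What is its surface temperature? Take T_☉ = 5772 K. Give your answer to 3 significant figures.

T/T_☉ = (L/L_☉)^(1/4) / (R/R_☉)^(1/2)
T = 5772 × (7.47×10^3)^(1/4) / √(80.0) = 5772 × 9.297 / 8.944 = 5999 K.

6.00×10^3 K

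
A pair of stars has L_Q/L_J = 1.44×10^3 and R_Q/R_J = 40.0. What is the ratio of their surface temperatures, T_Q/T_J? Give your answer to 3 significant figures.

0.974

L ∝ R²T⁴ gives T ∝ (L/R²)^(1/4), so
T_Q/T_J = (1.44×10^3 / 40.0²)^(1/4) = (0.9000)^(1/4) = 0.9740.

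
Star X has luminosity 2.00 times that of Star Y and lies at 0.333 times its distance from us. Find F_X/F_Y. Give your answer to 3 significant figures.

18.0

F = L/(4πd²), so F_X/F_Y = (L_X/L_Y) / (d_X/d_Y)²
= 2.00 / (0.333)² = 2.00 / 0.1109 = 18.04.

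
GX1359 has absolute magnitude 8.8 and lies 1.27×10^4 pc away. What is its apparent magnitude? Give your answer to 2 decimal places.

24.32

m = M + 5 log₁₀(d/10 pc) = 8.8 + 5 log₁₀(1.27×10^4/10)
  = 8.8 + 5 × 3.104 = 8.8 + 15.52 = 24.32.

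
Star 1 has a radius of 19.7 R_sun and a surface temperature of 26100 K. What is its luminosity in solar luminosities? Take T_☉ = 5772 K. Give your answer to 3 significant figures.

1.62×10^5 solar luminosities

L/L_☉ = (R/R_☉)² (T/T_☉)⁴ = (19.7)² × (26100/5772)⁴
       = 388.1 × (4.522)⁴ = 388.1 × 418.1 = 1.623×10^5.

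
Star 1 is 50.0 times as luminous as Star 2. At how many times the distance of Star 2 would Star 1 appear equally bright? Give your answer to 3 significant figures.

7.07

Equal flux requires L_1/d_1² = L_2/d_2², so d_1/d_2 = √(L_1/L_2)
= √(50.0) = 7.071.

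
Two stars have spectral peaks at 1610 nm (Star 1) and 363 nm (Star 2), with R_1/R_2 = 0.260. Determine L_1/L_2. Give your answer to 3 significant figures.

1.75×10^-4

Wien's law gives T ∝ 1/λ_max, so T_1/T_2 = λ_2/λ_1 = 363/1610 = 0.2255.
Then L ∝ R²T⁴ gives L_1/L_2 = (0.260)² × (0.2255)⁴ = 0.06760 × 0.002584 = 1.747×10^-4.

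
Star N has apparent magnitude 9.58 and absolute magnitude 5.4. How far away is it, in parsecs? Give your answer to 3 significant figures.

68.5 pc

m − M = 5 log₁₀(d/10 pc)
9.58 − (5.4) = 4.18 = 5 log₁₀(d/10)
d = 10 × 10^(4.18/5) = 10 × 10^0.836 = 68.55 pc.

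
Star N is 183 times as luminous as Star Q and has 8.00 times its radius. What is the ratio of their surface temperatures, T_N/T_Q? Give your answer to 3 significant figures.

L ∝ R²T⁴ gives T ∝ (L/R²)^(1/4), so
T_N/T_Q = (183 / 8.00²)^(1/4) = (2.859)^(1/4) = 1.300.

1.30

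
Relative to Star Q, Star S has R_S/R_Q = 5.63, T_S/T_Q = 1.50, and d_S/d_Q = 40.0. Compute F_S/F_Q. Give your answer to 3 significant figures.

L_S/L_Q = (R_S/R_Q)²(T_S/T_Q)⁴ = (5.63)² × (1.50)⁴ = 160.5.
F_S/F_Q = (L_S/L_Q)/(d_S/d_Q)² = 160.5 / (40.0)² = 0.1003.

0.100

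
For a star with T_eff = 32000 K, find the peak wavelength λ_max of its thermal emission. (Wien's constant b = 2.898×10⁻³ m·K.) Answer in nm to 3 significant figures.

90.6 nm

λ_max = b/T = 2.898×10⁻³ / 32000 = 9.06×10^-8 m = 90.56 nm.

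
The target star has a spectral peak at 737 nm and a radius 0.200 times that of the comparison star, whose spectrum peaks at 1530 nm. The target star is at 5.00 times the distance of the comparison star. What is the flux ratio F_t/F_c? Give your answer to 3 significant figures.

0.0297

Wien's law: T_t/T_c = λ_c/λ_t = 1530/737 = 2.076.
L_t/L_c = (R_t/R_c)²(T_t/T_c)⁴ = (0.200)²(2.076)⁴ = 0.7429.
F_t/F_c = (L_t/L_c)/(d_t/d_c)² = 0.7429/(5.00)² = 0.02972.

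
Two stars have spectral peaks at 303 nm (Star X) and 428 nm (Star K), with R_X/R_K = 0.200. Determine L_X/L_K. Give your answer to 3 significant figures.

Wien's law gives T ∝ 1/λ_max, so T_X/T_K = λ_K/λ_X = 428/303 = 1.413.
Then L ∝ R²T⁴ gives L_X/L_K = (0.200)² × (1.413)⁴ = 0.04000 × 3.981 = 0.1592.

0.159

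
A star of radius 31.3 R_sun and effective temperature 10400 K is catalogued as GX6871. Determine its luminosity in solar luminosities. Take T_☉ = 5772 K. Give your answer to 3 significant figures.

L/L_☉ = (R/R_☉)² (T/T_☉)⁴ = (31.3)² × (10400/5772)⁴
       = 979.7 × (1.802)⁴ = 979.7 × 10.54 = 1.033×10^4.

1.03×10^4 solar luminosities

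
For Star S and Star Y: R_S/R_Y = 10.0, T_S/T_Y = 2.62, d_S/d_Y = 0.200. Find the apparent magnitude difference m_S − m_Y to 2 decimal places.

L_S/L_Y = (10.0)²(2.62)⁴ = 4712.
F_S/F_Y = (L_S/L_Y)/(d_S/d_Y)² = 4712/0.04000 = 1.178×10^5.
m_S − m_Y = −2.5 log₁₀(1.178×10^5) = -12.68.

-12.68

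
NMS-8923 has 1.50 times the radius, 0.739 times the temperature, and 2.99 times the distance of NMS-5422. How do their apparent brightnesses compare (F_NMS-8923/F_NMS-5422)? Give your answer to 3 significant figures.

0.0751

L_NMS-8923/L_NMS-5422 = (R_NMS-8923/R_NMS-5422)²(T_NMS-8923/T_NMS-5422)⁴ = (1.50)² × (0.739)⁴ = 0.6711.
F_NMS-8923/F_NMS-5422 = (L_NMS-8923/L_NMS-5422)/(d_NMS-8923/d_NMS-5422)² = 0.6711 / (2.99)² = 0.07506.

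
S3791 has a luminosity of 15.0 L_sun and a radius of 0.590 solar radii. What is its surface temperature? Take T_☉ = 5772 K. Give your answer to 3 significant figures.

1.48×10^4 K

T/T_☉ = (L/L_☉)^(1/4) / (R/R_☉)^(1/2)
T = 5772 × (15.0)^(1/4) / √(0.590) = 5772 × 1.968 / 0.7681 = 1.479×10^4 K.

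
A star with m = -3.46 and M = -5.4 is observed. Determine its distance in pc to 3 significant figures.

24.4 pc

m − M = 5 log₁₀(d/10 pc)
-3.46 − (-5.4) = 1.94 = 5 log₁₀(d/10)
d = 10 × 10^(1.94/5) = 10 × 10^0.388 = 24.43 pc.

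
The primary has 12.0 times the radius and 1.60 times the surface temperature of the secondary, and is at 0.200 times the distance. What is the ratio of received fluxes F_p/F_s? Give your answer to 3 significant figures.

L_p/L_s = (R_p/R_s)²(T_p/T_s)⁴ = (12.0)² × (1.60)⁴ = 943.7.
F_p/F_s = (L_p/L_s)/(d_p/d_s)² = 943.7 / (0.200)² = 2.359×10^4.

2.36×10^4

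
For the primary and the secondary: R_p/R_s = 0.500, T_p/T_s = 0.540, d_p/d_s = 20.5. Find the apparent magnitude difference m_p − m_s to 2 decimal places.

10.74

L_p/L_s = (0.500)²(0.540)⁴ = 0.02126.
F_p/F_s = (L_p/L_s)/(d_p/d_s)² = 0.02126/420.2 = 5.058×10^-5.
m_p − m_s = −2.5 log₁₀(5.058×10^-5) = 10.74.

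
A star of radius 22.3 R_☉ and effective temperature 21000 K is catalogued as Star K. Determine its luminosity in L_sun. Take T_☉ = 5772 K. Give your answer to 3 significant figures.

8.71×10^4 L_sun

L/L_☉ = (R/R_☉)² (T/T_☉)⁴ = (22.3)² × (21000/5772)⁴
       = 497.3 × (3.638)⁴ = 497.3 × 175.2 = 8.713×10^4.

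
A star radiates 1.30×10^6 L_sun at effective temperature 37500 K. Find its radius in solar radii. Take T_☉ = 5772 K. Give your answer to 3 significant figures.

27.0 solar radii

R/R_☉ = √(L/L_☉) / (T/T_☉)² = √(1.30×10^6) / (6.497)²
       = 1140 / 42.21 = 27.01.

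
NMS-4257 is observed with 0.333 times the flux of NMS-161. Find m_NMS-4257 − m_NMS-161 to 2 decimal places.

m_NMS-4257 − m_NMS-161 = −2.5 log₁₀(F_NMS-4257/F_NMS-161) = −2.5 log₁₀(0.333) = −2.5 × (-0.478) = 1.194.

1.19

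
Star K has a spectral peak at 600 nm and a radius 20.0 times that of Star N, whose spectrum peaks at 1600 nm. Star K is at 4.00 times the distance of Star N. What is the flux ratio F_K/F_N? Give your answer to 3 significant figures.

Wien's law: T_K/T_N = λ_N/λ_K = 1600/600 = 2.667.
L_K/L_N = (R_K/R_N)²(T_K/T_N)⁴ = (20.0)²(2.667)⁴ = 2.023×10^4.
F_K/F_N = (L_K/L_N)/(d_K/d_N)² = 2.023×10^4/(4.00)² = 1264.

1.26×10^3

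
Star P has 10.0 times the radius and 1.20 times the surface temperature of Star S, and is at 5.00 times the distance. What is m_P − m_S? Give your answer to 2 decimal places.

L_P/L_S = (10.0)²(1.20)⁴ = 207.4.
F_P/F_S = (L_P/L_S)/(d_P/d_S)² = 207.4/25.00 = 8.294.
m_P − m_S = −2.5 log₁₀(8.294) = -2.30.

-2.30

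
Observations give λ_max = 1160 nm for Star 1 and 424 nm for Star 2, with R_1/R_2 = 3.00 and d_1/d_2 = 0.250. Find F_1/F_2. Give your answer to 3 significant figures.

Wien's law: T_1/T_2 = λ_2/λ_1 = 424/1160 = 0.3655.
L_1/L_2 = (R_1/R_2)²(T_1/T_2)⁴ = (3.00)²(0.3655)⁴ = 0.1606.
F_1/F_2 = (L_1/L_2)/(d_1/d_2)² = 0.1606/(0.250)² = 2.570.

2.57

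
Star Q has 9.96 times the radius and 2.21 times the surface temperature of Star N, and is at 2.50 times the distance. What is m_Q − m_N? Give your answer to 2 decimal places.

L_Q/L_N = (9.96)²(2.21)⁴ = 2366.
F_Q/F_N = (L_Q/L_N)/(d_Q/d_N)² = 2366/6.250 = 378.6.
m_Q − m_N = −2.5 log₁₀(378.6) = -6.45.

-6.45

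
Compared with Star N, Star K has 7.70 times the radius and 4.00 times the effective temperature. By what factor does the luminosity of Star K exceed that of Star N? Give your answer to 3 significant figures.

From the Stefan–Boltzmann law, L ∝ R²T⁴, so
L_K/L_N = (R_K/R_N)² (T_K/T_N)⁴ = (7.70)² × (4.00)⁴ = 59.29 × 256.0 = 1.518×10^4.

1.52×10^4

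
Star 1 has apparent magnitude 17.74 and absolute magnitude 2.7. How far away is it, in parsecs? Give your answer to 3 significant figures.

m − M = 5 log₁₀(d/10 pc)
17.74 − (2.7) = 15.04 = 5 log₁₀(d/10)
d = 10 × 10^(15.04/5) = 10 × 10^3.008 = 1.019×10^4 pc.

1.02×10^4 pc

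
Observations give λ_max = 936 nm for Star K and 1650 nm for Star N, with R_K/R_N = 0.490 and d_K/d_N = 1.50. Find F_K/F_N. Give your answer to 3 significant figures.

Wien's law: T_K/T_N = λ_N/λ_K = 1650/936 = 1.763.
L_K/L_N = (R_K/R_N)²(T_K/T_N)⁴ = (0.490)²(1.763)⁴ = 2.319.
F_K/F_N = (L_K/L_N)/(d_K/d_N)² = 2.319/(1.50)² = 1.030.

1.03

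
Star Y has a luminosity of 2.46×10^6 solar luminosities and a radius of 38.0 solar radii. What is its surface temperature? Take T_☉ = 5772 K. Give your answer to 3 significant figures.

3.71×10^4 K

T/T_☉ = (L/L_☉)^(1/4) / (R/R_☉)^(1/2)
T = 5772 × (2.46×10^6)^(1/4) / √(38.0) = 5772 × 39.60 / 6.164 = 3.708×10^4 K.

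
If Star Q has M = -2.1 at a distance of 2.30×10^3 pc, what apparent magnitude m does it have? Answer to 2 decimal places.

9.71

m = M + 5 log₁₀(d/10 pc) = -2.1 + 5 log₁₀(2.30×10^3/10)
  = -2.1 + 5 × 2.362 = -2.1 + 11.81 = 9.71.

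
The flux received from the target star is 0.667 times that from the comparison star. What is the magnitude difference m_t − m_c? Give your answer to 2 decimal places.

0.44

m_t − m_c = −2.5 log₁₀(F_t/F_c) = −2.5 log₁₀(0.667) = −2.5 × (-0.176) = 0.440.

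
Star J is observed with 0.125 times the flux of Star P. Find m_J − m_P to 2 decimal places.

2.26

m_J − m_P = −2.5 log₁₀(F_J/F_P) = −2.5 log₁₀(0.125) = −2.5 × (-0.903) = 2.258.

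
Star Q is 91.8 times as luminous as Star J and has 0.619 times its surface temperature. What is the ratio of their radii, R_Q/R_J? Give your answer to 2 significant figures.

L ∝ R²T⁴ gives R ∝ √L / T², so
R_Q/R_J = √(91.8) / (0.619)² = 9.581 / 0.3832 = 25.01.

25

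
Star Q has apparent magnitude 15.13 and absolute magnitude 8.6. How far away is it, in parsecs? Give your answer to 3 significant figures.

202 pc

m − M = 5 log₁₀(d/10 pc)
15.13 − (8.6) = 6.53 = 5 log₁₀(d/10)
d = 10 × 10^(6.53/5) = 10 × 10^1.306 = 202.3 pc.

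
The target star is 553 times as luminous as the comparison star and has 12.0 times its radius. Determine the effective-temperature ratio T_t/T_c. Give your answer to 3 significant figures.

L ∝ R²T⁴ gives T ∝ (L/R²)^(1/4), so
T_t/T_c = (553 / 12.0²)^(1/4) = (3.840)^(1/4) = 1.400.

1.40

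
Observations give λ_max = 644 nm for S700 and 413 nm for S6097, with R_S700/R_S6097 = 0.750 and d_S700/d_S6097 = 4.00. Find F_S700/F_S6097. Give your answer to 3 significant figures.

Wien's law: T_S700/T_S6097 = λ_S6097/λ_S700 = 413/644 = 0.6413.
L_S700/L_S6097 = (R_S700/R_S6097)²(T_S700/T_S6097)⁴ = (0.750)²(0.6413)⁴ = 0.09514.
F_S700/F_S6097 = (L_S700/L_S6097)/(d_S700/d_S6097)² = 0.09514/(4.00)² = 0.005946.

0.00595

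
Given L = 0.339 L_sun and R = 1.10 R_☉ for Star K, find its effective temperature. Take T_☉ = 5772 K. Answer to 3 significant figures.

4.20×10^3 K

T/T_☉ = (L/L_☉)^(1/4) / (R/R_☉)^(1/2)
T = 5772 × (0.339)^(1/4) / √(1.10) = 5772 × 0.7630 / 1.049 = 4199 K.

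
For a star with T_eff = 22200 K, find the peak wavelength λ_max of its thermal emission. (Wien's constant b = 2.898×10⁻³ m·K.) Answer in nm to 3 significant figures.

131 nm

λ_max = b/T = 2.898×10⁻³ / 22200 = 1.31×10^-7 m = 130.5 nm.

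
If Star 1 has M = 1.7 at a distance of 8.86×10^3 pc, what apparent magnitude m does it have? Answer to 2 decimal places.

16.44

m = M + 5 log₁₀(d/10 pc) = 1.7 + 5 log₁₀(8.86×10^3/10)
  = 1.7 + 5 × 2.947 = 1.7 + 14.74 = 16.44.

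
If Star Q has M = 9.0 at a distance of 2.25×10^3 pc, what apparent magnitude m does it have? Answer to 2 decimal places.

20.76

m = M + 5 log₁₀(d/10 pc) = 9.0 + 5 log₁₀(2.25×10^3/10)
  = 9.0 + 5 × 2.352 = 9.0 + 11.76 = 20.76.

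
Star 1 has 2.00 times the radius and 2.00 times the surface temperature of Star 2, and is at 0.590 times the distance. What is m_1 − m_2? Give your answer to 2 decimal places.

-5.66

L_1/L_2 = (2.00)²(2.00)⁴ = 64.00.
F_1/F_2 = (L_1/L_2)/(d_1/d_2)² = 64.00/0.3481 = 183.9.
m_1 − m_2 = −2.5 log₁₀(183.9) = -5.66.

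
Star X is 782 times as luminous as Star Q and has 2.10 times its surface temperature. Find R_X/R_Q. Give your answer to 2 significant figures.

6.3

L ∝ R²T⁴ gives R ∝ √L / T², so
R_X/R_Q = √(782) / (2.10)² = 27.96 / 4.410 = 6.341.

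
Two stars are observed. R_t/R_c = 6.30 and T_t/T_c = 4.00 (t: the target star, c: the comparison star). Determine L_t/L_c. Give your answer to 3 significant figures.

1.02×10^4

From the Stefan–Boltzmann law, L ∝ R²T⁴, so
L_t/L_c = (R_t/R_c)² (T_t/T_c)⁴ = (6.30)² × (4.00)⁴ = 39.69 × 256.0 = 1.016×10^4.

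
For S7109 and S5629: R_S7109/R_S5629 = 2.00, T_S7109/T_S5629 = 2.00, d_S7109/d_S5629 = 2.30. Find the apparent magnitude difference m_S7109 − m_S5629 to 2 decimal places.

L_S7109/L_S5629 = (2.00)²(2.00)⁴ = 64.00.
F_S7109/F_S5629 = (L_S7109/L_S5629)/(d_S7109/d_S5629)² = 64.00/5.290 = 12.10.
m_S7109 − m_S5629 = −2.5 log₁₀(12.10) = -2.71.

-2.71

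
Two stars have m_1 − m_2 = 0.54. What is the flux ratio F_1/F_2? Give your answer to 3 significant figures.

F_1/F_2 = 10^(−(m_1 − m_2)/2.5) = 10^(-0.54/2.5) = 10^-0.216 = 0.6081.

0.608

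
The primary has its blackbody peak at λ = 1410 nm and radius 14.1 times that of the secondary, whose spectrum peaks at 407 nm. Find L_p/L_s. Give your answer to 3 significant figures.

Wien's law gives T ∝ 1/λ_max, so T_p/T_s = λ_s/λ_p = 407/1410 = 0.2887.
Then L ∝ R²T⁴ gives L_p/L_s = (14.1)² × (0.2887)⁴ = 198.8 × 0.006942 = 1.380.

1.38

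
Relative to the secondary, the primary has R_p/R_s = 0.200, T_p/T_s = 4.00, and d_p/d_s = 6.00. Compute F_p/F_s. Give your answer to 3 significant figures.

0.284

L_p/L_s = (R_p/R_s)²(T_p/T_s)⁴ = (0.200)² × (4.00)⁴ = 10.24.
F_p/F_s = (L_p/L_s)/(d_p/d_s)² = 10.24 / (6.00)² = 0.2844.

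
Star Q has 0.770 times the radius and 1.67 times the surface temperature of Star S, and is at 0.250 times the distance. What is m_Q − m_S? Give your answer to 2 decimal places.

-4.67

L_Q/L_S = (0.770)²(1.67)⁴ = 4.612.
F_Q/F_S = (L_Q/L_S)/(d_Q/d_S)² = 4.612/0.06250 = 73.78.
m_Q − m_S = −2.5 log₁₀(73.78) = -4.67.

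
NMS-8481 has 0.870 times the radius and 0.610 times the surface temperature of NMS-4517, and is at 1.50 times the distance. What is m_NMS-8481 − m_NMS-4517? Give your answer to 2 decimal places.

3.33

L_NMS-8481/L_NMS-4517 = (0.870)²(0.610)⁴ = 0.1048.
F_NMS-8481/F_NMS-4517 = (L_NMS-8481/L_NMS-4517)/(d_NMS-8481/d_NMS-4517)² = 0.1048/2.250 = 0.04658.
m_NMS-8481 − m_NMS-4517 = −2.5 log₁₀(0.04658) = 3.33.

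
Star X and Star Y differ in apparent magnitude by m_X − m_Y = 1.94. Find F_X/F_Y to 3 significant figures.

0.167

F_X/F_Y = 10^(−(m_X − m_Y)/2.5) = 10^(-1.94/2.5) = 10^-0.776 = 0.1675.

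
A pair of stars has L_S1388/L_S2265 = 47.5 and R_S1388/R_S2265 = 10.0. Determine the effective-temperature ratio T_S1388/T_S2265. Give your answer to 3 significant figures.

L ∝ R²T⁴ gives T ∝ (L/R²)^(1/4), so
T_S1388/T_S2265 = (47.5 / 10.0²)^(1/4) = (0.4750)^(1/4) = 0.8302.

0.830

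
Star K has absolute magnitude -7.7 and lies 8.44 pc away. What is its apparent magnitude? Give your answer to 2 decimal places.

m = M + 5 log₁₀(d/10 pc) = -7.7 + 5 log₁₀(8.44/10)
  = -7.7 + 5 × -0.074 = -7.7 + -0.37 = -8.07.

-8.07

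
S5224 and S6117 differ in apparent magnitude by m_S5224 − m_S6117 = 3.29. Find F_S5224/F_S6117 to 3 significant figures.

0.0483

F_S5224/F_S6117 = 10^(−(m_S5224 − m_S6117)/2.5) = 10^(-3.29/2.5) = 10^-1.316 = 0.04831.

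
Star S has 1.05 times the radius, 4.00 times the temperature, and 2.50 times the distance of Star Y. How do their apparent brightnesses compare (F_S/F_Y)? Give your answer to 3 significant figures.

L_S/L_Y = (R_S/R_Y)²(T_S/T_Y)⁴ = (1.05)² × (4.00)⁴ = 282.2.
F_S/F_Y = (L_S/L_Y)/(d_S/d_Y)² = 282.2 / (2.50)² = 45.16.

45.2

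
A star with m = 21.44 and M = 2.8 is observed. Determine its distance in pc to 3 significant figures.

m − M = 5 log₁₀(d/10 pc)
21.44 − (2.8) = 18.64 = 5 log₁₀(d/10)
d = 10 × 10^(18.64/5) = 10 × 10^3.728 = 5.346×10^4 pc.

5.35×10^4 pc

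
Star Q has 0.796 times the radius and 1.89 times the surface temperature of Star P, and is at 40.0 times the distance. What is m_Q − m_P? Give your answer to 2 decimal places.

L_Q/L_P = (0.796)²(1.89)⁴ = 8.085.
F_Q/F_P = (L_Q/L_P)/(d_Q/d_P)² = 8.085/1600 = 0.005053.
m_Q − m_P = −2.5 log₁₀(0.005053) = 5.74.

5.74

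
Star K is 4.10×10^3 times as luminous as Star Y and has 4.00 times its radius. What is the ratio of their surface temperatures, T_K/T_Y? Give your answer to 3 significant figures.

L ∝ R²T⁴ gives T ∝ (L/R²)^(1/4), so
T_K/T_Y = (4.10×10^3 / 4.00²)^(1/4) = (256.2)^(1/4) = 4.001.

4.00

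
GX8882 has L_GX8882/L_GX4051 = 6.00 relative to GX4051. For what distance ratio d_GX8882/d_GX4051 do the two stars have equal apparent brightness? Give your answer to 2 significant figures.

Equal flux requires L_GX8882/d_GX8882² = L_GX4051/d_GX4051², so d_GX8882/d_GX4051 = √(L_GX8882/L_GX4051)
= √(6.00) = 2.449.

2.4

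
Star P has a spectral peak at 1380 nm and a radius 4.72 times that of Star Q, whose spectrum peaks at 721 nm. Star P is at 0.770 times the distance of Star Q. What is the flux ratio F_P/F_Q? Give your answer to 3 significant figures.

Wien's law: T_P/T_Q = λ_Q/λ_P = 721/1380 = 0.5225.
L_P/L_Q = (R_P/R_Q)²(T_P/T_Q)⁴ = (4.72)²(0.5225)⁴ = 1.660.
F_P/F_Q = (L_P/L_Q)/(d_P/d_Q)² = 1.660/(0.770)² = 2.800.

2.80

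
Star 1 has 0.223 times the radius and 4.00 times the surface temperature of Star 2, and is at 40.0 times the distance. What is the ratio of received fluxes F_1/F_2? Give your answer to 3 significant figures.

L_1/L_2 = (R_1/R_2)²(T_1/T_2)⁴ = (0.223)² × (4.00)⁴ = 12.73.
F_1/F_2 = (L_1/L_2)/(d_1/d_2)² = 12.73 / (40.0)² = 0.007957.

0.00796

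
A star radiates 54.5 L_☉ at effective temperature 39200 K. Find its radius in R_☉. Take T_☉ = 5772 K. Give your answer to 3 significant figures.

R/R_☉ = √(L/L_☉) / (T/T_☉)² = √(54.5) / (6.791)²
       = 7.382 / 46.12 = 0.1601.

0.160 R_☉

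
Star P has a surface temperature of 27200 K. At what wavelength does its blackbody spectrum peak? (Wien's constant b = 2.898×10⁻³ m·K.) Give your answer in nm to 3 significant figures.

107 nm

λ_max = b/T = 2.898×10⁻³ / 27200 = 1.07×10^-7 m = 106.5 nm.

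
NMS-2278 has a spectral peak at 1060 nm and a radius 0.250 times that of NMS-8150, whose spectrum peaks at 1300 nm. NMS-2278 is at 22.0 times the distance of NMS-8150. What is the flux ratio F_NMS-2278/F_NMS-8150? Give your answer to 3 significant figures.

Wien's law: T_NMS-2278/T_NMS-8150 = λ_NMS-8150/λ_NMS-2278 = 1300/1060 = 1.226.
L_NMS-2278/L_NMS-8150 = (R_NMS-2278/R_NMS-8150)²(T_NMS-2278/T_NMS-8150)⁴ = (0.250)²(1.226)⁴ = 0.1414.
F_NMS-2278/F_NMS-8150 = (L_NMS-2278/L_NMS-8150)/(d_NMS-2278/d_NMS-8150)² = 0.1414/(22.0)² = 2.921×10^-4.

2.92×10^-4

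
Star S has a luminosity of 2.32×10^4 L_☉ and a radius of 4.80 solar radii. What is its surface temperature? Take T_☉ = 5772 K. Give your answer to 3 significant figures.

T/T_☉ = (L/L_☉)^(1/4) / (R/R_☉)^(1/2)
T = 5772 × (2.32×10^4)^(1/4) / √(4.80) = 5772 × 12.34 / 2.191 = 3.251×10^4 K.

3.25×10^4 K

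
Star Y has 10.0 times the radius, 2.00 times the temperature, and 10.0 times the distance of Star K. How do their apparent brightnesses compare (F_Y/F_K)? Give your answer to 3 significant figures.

16.0

L_Y/L_K = (R_Y/R_K)²(T_Y/T_K)⁴ = (10.0)² × (2.00)⁴ = 1600.
F_Y/F_K = (L_Y/L_K)/(d_Y/d_K)² = 1600 / (10.0)² = 16.00.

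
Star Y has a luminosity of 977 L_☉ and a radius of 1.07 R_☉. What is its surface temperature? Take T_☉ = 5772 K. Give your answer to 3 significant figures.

T/T_☉ = (L/L_☉)^(1/4) / (R/R_☉)^(1/2)
T = 5772 × (977)^(1/4) / √(1.07) = 5772 × 5.591 / 1.034 = 3.120×10^4 K.

3.12×10^4 K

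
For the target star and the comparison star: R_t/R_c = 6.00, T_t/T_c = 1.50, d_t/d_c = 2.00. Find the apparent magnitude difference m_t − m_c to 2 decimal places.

-4.15

L_t/L_c = (6.00)²(1.50)⁴ = 182.2.
F_t/F_c = (L_t/L_c)/(d_t/d_c)² = 182.2/4.000 = 45.56.
m_t − m_c = −2.5 log₁₀(45.56) = -4.15.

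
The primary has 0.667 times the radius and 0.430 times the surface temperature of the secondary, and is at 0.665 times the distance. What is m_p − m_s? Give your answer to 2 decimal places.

L_p/L_s = (0.667)²(0.430)⁴ = 0.01521.
F_p/F_s = (L_p/L_s)/(d_p/d_s)² = 0.01521/0.4422 = 0.03439.
m_p − m_s = −2.5 log₁₀(0.03439) = 3.66.

3.66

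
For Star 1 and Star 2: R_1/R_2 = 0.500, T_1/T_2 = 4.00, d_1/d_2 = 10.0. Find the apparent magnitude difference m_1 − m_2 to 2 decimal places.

0.48

L_1/L_2 = (0.500)²(4.00)⁴ = 64.00.
F_1/F_2 = (L_1/L_2)/(d_1/d_2)² = 64.00/100.0 = 0.6400.
m_1 − m_2 = −2.5 log₁₀(0.6400) = 0.48.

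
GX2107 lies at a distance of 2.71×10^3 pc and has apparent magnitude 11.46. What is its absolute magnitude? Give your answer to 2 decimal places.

M = m − 5 log₁₀(d/10 pc) = 11.46 − 5 log₁₀(2.71×10^3/10)
  = 11.46 − 5 × 2.433 = 11.46 − 12.16 = -0.70.

-0.70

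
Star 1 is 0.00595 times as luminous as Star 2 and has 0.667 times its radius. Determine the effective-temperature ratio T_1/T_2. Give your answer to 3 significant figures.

0.340

L ∝ R²T⁴ gives T ∝ (L/R²)^(1/4), so
T_1/T_2 = (0.00595 / 0.667²)^(1/4) = (0.01337)^(1/4) = 0.3401.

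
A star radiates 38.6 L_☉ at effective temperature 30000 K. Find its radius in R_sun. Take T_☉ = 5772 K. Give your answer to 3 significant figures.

R/R_☉ = √(L/L_☉) / (T/T_☉)² = √(38.6) / (5.198)²
       = 6.213 / 27.01 = 0.2300.

0.230 R_sun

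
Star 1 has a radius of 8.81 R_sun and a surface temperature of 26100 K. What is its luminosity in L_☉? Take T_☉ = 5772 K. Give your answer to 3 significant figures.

L/L_☉ = (R/R_☉)² (T/T_☉)⁴ = (8.81)² × (26100/5772)⁴
       = 77.62 × (4.522)⁴ = 77.62 × 418.1 = 3.245×10^4.

3.24×10^4 L_☉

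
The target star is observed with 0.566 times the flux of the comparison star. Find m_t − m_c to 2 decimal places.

0.62

m_t − m_c = −2.5 log₁₀(F_t/F_c) = −2.5 log₁₀(0.566) = −2.5 × (-0.247) = 0.618.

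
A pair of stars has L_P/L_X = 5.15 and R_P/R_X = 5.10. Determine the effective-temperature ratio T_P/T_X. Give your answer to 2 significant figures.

0.67

L ∝ R²T⁴ gives T ∝ (L/R²)^(1/4), so
T_P/T_X = (5.15 / 5.10²)^(1/4) = (0.1980)^(1/4) = 0.6671.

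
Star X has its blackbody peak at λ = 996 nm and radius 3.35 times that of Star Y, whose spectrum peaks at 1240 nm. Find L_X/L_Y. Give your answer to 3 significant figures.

27.0

Wien's law gives T ∝ 1/λ_max, so T_X/T_Y = λ_Y/λ_X = 1240/996 = 1.245.
Then L ∝ R²T⁴ gives L_X/L_Y = (3.35)² × (1.245)⁴ = 11.22 × 2.402 = 26.96.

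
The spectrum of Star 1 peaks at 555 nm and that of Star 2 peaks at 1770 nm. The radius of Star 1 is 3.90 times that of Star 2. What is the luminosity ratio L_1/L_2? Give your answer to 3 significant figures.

1.57×10^3

Wien's law gives T ∝ 1/λ_max, so T_1/T_2 = λ_2/λ_1 = 1770/555 = 3.189.
Then L ∝ R²T⁴ gives L_1/L_2 = (3.90)² × (3.189)⁴ = 15.21 × 103.4 = 1573.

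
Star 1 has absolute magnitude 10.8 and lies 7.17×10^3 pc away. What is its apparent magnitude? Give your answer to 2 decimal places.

25.08

m = M + 5 log₁₀(d/10 pc) = 10.8 + 5 log₁₀(7.17×10^3/10)
  = 10.8 + 5 × 2.856 = 10.8 + 14.28 = 25.08.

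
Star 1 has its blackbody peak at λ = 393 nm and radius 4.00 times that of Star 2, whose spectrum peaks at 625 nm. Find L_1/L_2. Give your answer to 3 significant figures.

102

Wien's law gives T ∝ 1/λ_max, so T_1/T_2 = λ_2/λ_1 = 625/393 = 1.590.
Then L ∝ R²T⁴ gives L_1/L_2 = (4.00)² × (1.590)⁴ = 16.00 × 6.397 = 102.3.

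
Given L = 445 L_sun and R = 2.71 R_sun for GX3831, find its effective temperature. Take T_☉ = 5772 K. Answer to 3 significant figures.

T/T_☉ = (L/L_☉)^(1/4) / (R/R_☉)^(1/2)
T = 5772 × (445)^(1/4) / √(2.71) = 5772 × 4.593 / 1.646 = 1.610×10^4 K.

1.61×10^4 K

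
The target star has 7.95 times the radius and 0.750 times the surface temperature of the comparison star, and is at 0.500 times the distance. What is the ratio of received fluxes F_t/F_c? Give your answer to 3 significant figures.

L_t/L_c = (R_t/R_c)²(T_t/T_c)⁴ = (7.95)² × (0.750)⁴ = 20.00.
F_t/F_c = (L_t/L_c)/(d_t/d_c)² = 20.00 / (0.500)² = 79.99.

80.0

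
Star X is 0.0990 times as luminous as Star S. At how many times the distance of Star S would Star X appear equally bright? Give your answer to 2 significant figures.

Equal flux requires L_X/d_X² = L_S/d_S², so d_X/d_S = √(L_X/L_S)
= √(0.0990) = 0.3146.

0.31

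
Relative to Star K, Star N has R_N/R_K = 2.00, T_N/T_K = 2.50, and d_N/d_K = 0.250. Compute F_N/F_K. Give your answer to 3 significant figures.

L_N/L_K = (R_N/R_K)²(T_N/T_K)⁴ = (2.00)² × (2.50)⁴ = 156.2.
F_N/F_K = (L_N/L_K)/(d_N/d_K)² = 156.2 / (0.250)² = 2500.

2.50×10^3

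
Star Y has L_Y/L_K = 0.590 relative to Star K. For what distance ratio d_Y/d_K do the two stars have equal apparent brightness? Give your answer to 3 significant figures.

Equal flux requires L_Y/d_Y² = L_K/d_K², so d_Y/d_K = √(L_Y/L_K)
= √(0.590) = 0.7681.

0.768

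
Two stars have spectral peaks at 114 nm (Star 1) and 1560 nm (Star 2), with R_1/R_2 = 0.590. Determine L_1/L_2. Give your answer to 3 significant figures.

1.22×10^4

Wien's law gives T ∝ 1/λ_max, so T_1/T_2 = λ_2/λ_1 = 1560/114 = 13.68.
Then L ∝ R²T⁴ gives L_1/L_2 = (0.590)² × (13.68)⁴ = 0.3481 × 3.507×10^4 = 1.221×10^4.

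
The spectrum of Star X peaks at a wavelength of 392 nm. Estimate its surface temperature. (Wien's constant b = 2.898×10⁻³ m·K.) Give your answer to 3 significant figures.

7.39×10^3 K

T = b/λ_max = 2.898×10⁻³ / (392×10⁻⁹) = 7393 K.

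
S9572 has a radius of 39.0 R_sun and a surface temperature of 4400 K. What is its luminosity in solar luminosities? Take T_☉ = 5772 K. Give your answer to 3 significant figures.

L/L_☉ = (R/R_☉)² (T/T_☉)⁴ = (39.0)² × (4400/5772)⁴
       = 1521 × (0.7623)⁴ = 1521 × 0.3377 = 513.6.

514 solar luminosities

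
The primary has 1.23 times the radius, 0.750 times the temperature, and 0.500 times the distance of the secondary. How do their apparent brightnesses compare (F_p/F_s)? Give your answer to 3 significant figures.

L_p/L_s = (R_p/R_s)²(T_p/T_s)⁴ = (1.23)² × (0.750)⁴ = 0.4787.
F_p/F_s = (L_p/L_s)/(d_p/d_s)² = 0.4787 / (0.500)² = 1.915.

1.91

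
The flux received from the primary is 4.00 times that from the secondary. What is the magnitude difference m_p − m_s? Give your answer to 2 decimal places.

m_p − m_s = −2.5 log₁₀(F_p/F_s) = −2.5 log₁₀(4.00) = −2.5 × (0.602) = -1.505.

-1.51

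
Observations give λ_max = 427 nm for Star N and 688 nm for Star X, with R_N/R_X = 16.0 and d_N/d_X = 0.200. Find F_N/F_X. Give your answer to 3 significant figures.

Wien's law: T_N/T_X = λ_X/λ_N = 688/427 = 1.611.
L_N/L_X = (R_N/R_X)²(T_N/T_X)⁴ = (16.0)²(1.611)⁴ = 1725.
F_N/F_X = (L_N/L_X)/(d_N/d_X)² = 1725/(0.200)² = 4.313×10^4.

4.31×10^4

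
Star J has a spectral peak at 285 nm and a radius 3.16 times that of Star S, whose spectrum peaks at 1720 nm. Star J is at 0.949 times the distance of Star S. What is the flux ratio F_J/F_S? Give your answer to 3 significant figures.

Wien's law: T_J/T_S = λ_S/λ_J = 1720/285 = 6.035.
L_J/L_S = (R_J/R_S)²(T_J/T_S)⁴ = (3.16)²(6.035)⁴ = 1.325×10^4.
F_J/F_S = (L_J/L_S)/(d_J/d_S)² = 1.325×10^4/(0.949)² = 1.471×10^4.

1.47×10^4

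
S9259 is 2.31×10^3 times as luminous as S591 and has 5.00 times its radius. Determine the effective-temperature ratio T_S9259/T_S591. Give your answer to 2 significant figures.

3.1

L ∝ R²T⁴ gives T ∝ (L/R²)^(1/4), so
T_S9259/T_S591 = (2.31×10^3 / 5.00²)^(1/4) = (92.40)^(1/4) = 3.100.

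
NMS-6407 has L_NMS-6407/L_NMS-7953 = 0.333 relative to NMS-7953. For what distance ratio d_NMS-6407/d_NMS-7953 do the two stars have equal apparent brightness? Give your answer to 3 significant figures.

Equal flux requires L_NMS-6407/d_NMS-6407² = L_NMS-7953/d_NMS-7953², so d_NMS-6407/d_NMS-7953 = √(L_NMS-6407/L_NMS-7953)
= √(0.333) = 0.5771.

0.577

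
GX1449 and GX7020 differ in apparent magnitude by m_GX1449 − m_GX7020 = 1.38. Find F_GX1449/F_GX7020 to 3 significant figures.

0.281

F_GX1449/F_GX7020 = 10^(−(m_GX1449 − m_GX7020)/2.5) = 10^(-1.38/2.5) = 10^-0.552 = 0.2805.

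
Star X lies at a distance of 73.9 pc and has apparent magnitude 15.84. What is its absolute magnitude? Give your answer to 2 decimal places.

11.50

M = m − 5 log₁₀(d/10 pc) = 15.84 − 5 log₁₀(73.9/10)
  = 15.84 − 5 × 0.869 = 15.84 − 4.34 = 11.50.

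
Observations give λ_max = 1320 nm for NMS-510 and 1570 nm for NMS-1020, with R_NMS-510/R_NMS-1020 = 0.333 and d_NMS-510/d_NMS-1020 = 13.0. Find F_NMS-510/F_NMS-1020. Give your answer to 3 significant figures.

0.00131

Wien's law: T_NMS-510/T_NMS-1020 = λ_NMS-1020/λ_NMS-510 = 1570/1320 = 1.189.
L_NMS-510/L_NMS-1020 = (R_NMS-510/R_NMS-1020)²(T_NMS-510/T_NMS-1020)⁴ = (0.333)²(1.189)⁴ = 0.2219.
F_NMS-510/F_NMS-1020 = (L_NMS-510/L_NMS-1020)/(d_NMS-510/d_NMS-1020)² = 0.2219/(13.0)² = 0.001313.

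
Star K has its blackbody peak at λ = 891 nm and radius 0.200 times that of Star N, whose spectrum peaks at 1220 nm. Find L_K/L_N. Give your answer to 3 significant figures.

0.141

Wien's law gives T ∝ 1/λ_max, so T_K/T_N = λ_N/λ_K = 1220/891 = 1.369.
Then L ∝ R²T⁴ gives L_K/L_N = (0.200)² × (1.369)⁴ = 0.04000 × 3.515 = 0.1406.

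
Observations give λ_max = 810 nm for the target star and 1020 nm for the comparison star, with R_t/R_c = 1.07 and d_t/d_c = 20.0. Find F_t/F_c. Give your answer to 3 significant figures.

Wien's law: T_t/T_c = λ_c/λ_t = 1020/810 = 1.259.
L_t/L_c = (R_t/R_c)²(T_t/T_c)⁴ = (1.07)²(1.259)⁴ = 2.879.
F_t/F_c = (L_t/L_c)/(d_t/d_c)² = 2.879/(20.0)² = 0.007197.

0.00720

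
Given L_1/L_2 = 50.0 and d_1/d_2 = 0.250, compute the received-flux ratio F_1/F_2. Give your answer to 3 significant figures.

800

F = L/(4πd²), so F_1/F_2 = (L_1/L_2) / (d_1/d_2)²
= 50.0 / (0.250)² = 50.0 / 0.06250 = 800.0.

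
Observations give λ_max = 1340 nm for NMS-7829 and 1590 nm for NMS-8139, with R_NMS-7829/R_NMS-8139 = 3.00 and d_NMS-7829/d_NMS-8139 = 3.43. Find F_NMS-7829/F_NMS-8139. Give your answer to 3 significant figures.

1.52

Wien's law: T_NMS-7829/T_NMS-8139 = λ_NMS-8139/λ_NMS-7829 = 1590/1340 = 1.187.
L_NMS-7829/L_NMS-8139 = (R_NMS-7829/R_NMS-8139)²(T_NMS-7829/T_NMS-8139)⁴ = (3.00)²(1.187)⁴ = 17.84.
F_NMS-7829/F_NMS-8139 = (L_NMS-7829/L_NMS-8139)/(d_NMS-7829/d_NMS-8139)² = 17.84/(3.43)² = 1.516.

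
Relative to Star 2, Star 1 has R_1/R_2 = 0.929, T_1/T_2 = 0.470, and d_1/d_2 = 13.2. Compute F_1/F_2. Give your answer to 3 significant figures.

2.42×10^-4

L_1/L_2 = (R_1/R_2)²(T_1/T_2)⁴ = (0.929)² × (0.470)⁴ = 0.04211.
F_1/F_2 = (L_1/L_2)/(d_1/d_2)² = 0.04211 / (13.2)² = 2.417×10^-4.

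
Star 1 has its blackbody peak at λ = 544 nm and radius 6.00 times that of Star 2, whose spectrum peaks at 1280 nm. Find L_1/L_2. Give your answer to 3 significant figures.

1.10×10^3

Wien's law gives T ∝ 1/λ_max, so T_1/T_2 = λ_2/λ_1 = 1280/544 = 2.353.
Then L ∝ R²T⁴ gives L_1/L_2 = (6.00)² × (2.353)⁴ = 36.00 × 30.65 = 1103.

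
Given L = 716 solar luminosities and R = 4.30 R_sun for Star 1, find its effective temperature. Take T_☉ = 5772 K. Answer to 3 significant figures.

T/T_☉ = (L/L_☉)^(1/4) / (R/R_☉)^(1/2)
T = 5772 × (716)^(1/4) / √(4.30) = 5772 × 5.173 / 2.074 = 1.440×10^4 K.

1.44×10^4 K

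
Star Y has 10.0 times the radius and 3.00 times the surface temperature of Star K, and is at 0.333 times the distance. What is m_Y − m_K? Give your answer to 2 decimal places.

-12.16

L_Y/L_K = (10.0)²(3.00)⁴ = 8100.
F_Y/F_K = (L_Y/L_K)/(d_Y/d_K)² = 8100/0.1109 = 7.305×10^4.
m_Y − m_K = −2.5 log₁₀(7.305×10^4) = -12.16.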